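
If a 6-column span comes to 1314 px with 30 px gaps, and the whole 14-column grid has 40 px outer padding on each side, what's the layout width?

3186 px

1314 − 5·30 = 1164; ÷6 gives c = 194 px.
Layout = 2·40 + 14·194 + 13·30 = 80 + 2716 + 390 = 3186 px.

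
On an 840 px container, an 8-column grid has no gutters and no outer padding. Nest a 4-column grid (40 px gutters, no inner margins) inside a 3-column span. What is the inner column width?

840 / 8 = 105 px per column.
With no gutters, 3 columns span 3·105 = 315 px.
315 − 3·40 = 195; ÷4 gives d = 48.75 px.

48.75 px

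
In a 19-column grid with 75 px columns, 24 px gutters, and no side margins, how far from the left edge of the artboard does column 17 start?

No margin, so column 17 starts at 16·(column + gutter) = 16·99 = 1584 px.

1584 px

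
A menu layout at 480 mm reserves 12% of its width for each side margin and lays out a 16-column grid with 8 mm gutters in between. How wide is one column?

480 × (1 − 2·12%) = 480 × 76% = 364.8 mm for the columns.
16c + 15·8 = 364.8 → 16c = 244.8 → c = 15.3 mm.

15.3 mm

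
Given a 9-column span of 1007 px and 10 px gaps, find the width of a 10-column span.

1120 px

9c + 8·10 = 1007 → 9c = 927 → c = 103 px.
Span of 10: 10·103 + 9·10 = 1030 + 90 = 1120 px.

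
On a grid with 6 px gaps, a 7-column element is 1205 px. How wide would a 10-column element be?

7 columns + 6 gaps: 7c + 6·6 = 1205.
7c = 1205 − 36 = 1169, so c = 167 px.
10 columns plus 9 gaps: 1670 + 54 = 1724 px.

1724 px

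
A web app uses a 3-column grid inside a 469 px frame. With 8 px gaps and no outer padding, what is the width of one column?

151 px

3 columns + 2 gaps: 3c + 2·8 = 469.
3c = 469 − 16 = 453, so c = 151 px.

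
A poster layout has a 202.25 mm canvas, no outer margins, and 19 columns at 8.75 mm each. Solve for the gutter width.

19·8.75 + 18g = 202.25 → 18g = 36 → g = 2 mm.

2 mm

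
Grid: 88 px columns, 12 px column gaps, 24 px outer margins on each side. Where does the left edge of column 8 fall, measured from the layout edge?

724 px

Each column+gutter stride is 100 px; 7 of them past the 24 px margin is 24 + 700 = 724 px.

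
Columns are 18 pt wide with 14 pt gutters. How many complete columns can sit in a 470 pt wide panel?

15 columns

k columns need k·18 + (k−1)·14 = k·32 − 14.
k·32 − 14 ≤ 470 → k ≤ 484 / 32 ≈ 15.12, so k = 15.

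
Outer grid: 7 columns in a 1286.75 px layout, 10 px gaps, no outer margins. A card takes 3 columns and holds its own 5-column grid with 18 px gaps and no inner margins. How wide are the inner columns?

94.75 px

Subtracting 6 gaps of 10 leaves 1226.75 for 7 columns, so c = 175.25 px.
Span of 3: 3·175.25 + 2·10 = 525.75 + 20 = 545.75 px.
5d + 4·18 = 545.75 → 5d = 473.75 → d = 94.75 px.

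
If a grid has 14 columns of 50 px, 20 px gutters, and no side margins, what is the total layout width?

Layout = 14·50 + 13·20 = 700 + 260 = 960 px.

960 px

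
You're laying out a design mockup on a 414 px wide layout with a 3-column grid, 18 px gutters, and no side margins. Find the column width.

Subtracting 2 gutters of 18 leaves 378 for 3 columns, so c = 126 px.

126 px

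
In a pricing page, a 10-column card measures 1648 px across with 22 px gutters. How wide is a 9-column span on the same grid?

Subtracting 9 gutters of 22 leaves 1450 for 10 columns, so c = 145 px.
Span of 9: 9·145 + 8·22 = 1305 + 176 = 1481 px.

1481 px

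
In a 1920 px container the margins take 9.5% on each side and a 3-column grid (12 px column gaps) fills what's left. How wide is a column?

1920 × (1 − 2·9.5%) = 1920 × 81% = 1555.2 px for the columns.
1555.2 − 2·12 = 1531.2; ÷3 gives c = 510.4 px.

510.4 px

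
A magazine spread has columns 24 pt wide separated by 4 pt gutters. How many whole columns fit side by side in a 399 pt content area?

14 columns: 14·24 + 13·4 = 388 pt ≤ 399.
15 columns: 416 pt > 399. So 14.

14 columns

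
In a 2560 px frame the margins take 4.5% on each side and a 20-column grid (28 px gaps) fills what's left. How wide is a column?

89.88 px

2560 × (1 − 2·4.5%) = 2560 × 91% = 2329.6 px for the columns.
20 columns + 19 gaps: 20c + 19·28 = 2329.6.
20c = 2329.6 − 532 = 1797.6, so c = 89.88 px.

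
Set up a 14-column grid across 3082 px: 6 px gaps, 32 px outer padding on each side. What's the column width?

Take off 64 px of margins, leaving 3018 px.
14 columns + 13 gaps: 14c + 13·6 = 3018.
14c = 3018 − 78 = 2940, so c = 210 px.

210 px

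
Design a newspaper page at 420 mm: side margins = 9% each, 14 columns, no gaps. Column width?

24.6 mm

Margins: 9% × 420 = 37.8 mm each, so content = 420 − 75.6 = 344.4 mm.
With no gaps, each column is 344.4/14 = 24.6 mm.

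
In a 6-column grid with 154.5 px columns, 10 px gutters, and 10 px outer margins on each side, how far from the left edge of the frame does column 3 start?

339 px

Before column 3: the margin + 2 columns + 2 gutters.
Offset = 10 + 2·(154.5 + 10) = 10 + 329 = 339 px.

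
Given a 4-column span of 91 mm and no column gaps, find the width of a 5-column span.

113.75 mm

91 / 4 = 22.75 mm per column.
With no column gaps, 5 columns span 5·22.75 = 113.75 mm.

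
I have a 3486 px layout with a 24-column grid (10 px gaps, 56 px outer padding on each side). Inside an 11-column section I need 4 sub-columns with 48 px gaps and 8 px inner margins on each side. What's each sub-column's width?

345.25 px

Outer content = 3486 − 2·56 = 3374 px.
24c + 23·10 = 3374 → 24c = 3144 → c = 131 px.
11-column span = 11·131 + 10·10 = 1541 px.
Inner content = 1541 − 2·8 = 1525 px.
1525 − 3·48 = 1381; ÷4 gives d = 345.25 px.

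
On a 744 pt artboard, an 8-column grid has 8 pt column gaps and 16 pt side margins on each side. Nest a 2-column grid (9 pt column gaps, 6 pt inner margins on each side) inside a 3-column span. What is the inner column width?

Subtract both margins: 744 − 2·16 = 712 pt.
8 columns + 7 column gaps: 8c + 7·8 = 712.
8c = 712 − 56 = 656, so c = 82 pt.
3-column span = 3·82 + 2·8 = 262 pt.
Inner content = 262 − 2·6 = 250 pt.
250 − 1·9 = 241; ÷2 gives d = 120.5 pt.

120.5 pt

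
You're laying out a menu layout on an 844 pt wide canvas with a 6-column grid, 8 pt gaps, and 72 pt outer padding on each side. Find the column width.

Subtract both margins: 844 − 2·72 = 700 pt.
6 columns + 5 gaps: 6c + 5·8 = 700.
6c = 700 − 40 = 660, so c = 110 pt.

110 pt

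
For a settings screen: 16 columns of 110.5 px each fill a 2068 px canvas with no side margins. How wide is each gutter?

16·110.5 + 15g = 2068 → 15g = 300 → g = 20 px.

20 px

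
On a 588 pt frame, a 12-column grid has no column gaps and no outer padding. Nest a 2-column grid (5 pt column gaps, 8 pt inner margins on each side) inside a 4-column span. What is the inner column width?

With no column gaps, each column is 588/12 = 49 pt.
4-column span = 4·49 = 196 pt.
Inner content = 196 − 2·8 = 180 pt.
Subtracting 1 column gap of 5 leaves 175 for 2 columns, so d = 87.5 pt.

87.5 pt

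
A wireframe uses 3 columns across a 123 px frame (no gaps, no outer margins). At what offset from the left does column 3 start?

82 px

With no gaps, each column is 123/3 = 41 px.
Each column+gutter stride is 41 px; with no margin, 2 of them is 82 px.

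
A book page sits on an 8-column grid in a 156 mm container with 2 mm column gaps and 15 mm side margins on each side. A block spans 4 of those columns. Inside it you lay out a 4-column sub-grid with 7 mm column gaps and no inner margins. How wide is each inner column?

10.25 mm

Inside the margins: 156 − 30 = 126 mm.
8c + 7·2 = 126 → 8c = 112 → c = 14 mm.
4 columns plus 3 column gaps: 56 + 6 = 62 mm.
4 columns + 3 column gaps: 4d + 3·7 = 62.
4d = 62 − 21 = 41, so d = 10.25 mm.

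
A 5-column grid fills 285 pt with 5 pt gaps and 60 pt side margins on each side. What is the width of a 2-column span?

Content width = 285 − 2·60 = 165 pt.
5 columns + 4 gaps: 5c + 4·5 = 165.
5c = 165 − 20 = 145, so c = 29 pt.
2 columns plus 1 gap: 58 + 5 = 63 pt.

63 pt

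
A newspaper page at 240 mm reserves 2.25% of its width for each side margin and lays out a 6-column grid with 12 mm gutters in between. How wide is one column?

240 × (1 − 2·2.25%) = 240 × 95.5% = 229.2 mm for the columns.
Subtracting 5 gutters of 12 leaves 169.2 for 6 columns, so c = 28.2 mm.

28.2 mm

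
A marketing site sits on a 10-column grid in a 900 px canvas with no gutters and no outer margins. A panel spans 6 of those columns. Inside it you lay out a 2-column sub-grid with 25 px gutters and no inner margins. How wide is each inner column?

257.5 px

With no gutters, each column is 900/10 = 90 px.
With no gutters, 6 columns span 6·90 = 540 px.
2 columns + 1 gutter: 2d + 1·25 = 540.
2d = 540 − 25 = 515, so d = 257.5 px.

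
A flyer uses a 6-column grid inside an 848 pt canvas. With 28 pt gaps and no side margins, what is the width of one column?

118 pt

Subtracting 5 gaps of 28 leaves 708 for 6 columns, so c = 118 pt.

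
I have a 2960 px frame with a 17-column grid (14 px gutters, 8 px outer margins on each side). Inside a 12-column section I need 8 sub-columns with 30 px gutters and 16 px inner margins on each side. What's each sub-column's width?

Inside the margins: 2960 − 16 = 2944 px.
17 columns + 16 gutters: 17c + 16·14 = 2944.
17c = 2944 − 224 = 2720, so c = 160 px.
12 columns plus 11 gutters: 1920 + 154 = 2074 px.
Inner content = 2074 − 2·16 = 2042 px.
8d + 7·30 = 2042 → 8d = 1832 → d = 229 px.

229 px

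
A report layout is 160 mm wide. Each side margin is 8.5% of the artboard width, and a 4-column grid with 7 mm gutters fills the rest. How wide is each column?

160 × (1 − 2·8.5%) = 160 × 83% = 132.8 mm for the columns.
132.8 − 3·7 = 111.8; ÷4 gives c = 27.95 mm.

27.95 mm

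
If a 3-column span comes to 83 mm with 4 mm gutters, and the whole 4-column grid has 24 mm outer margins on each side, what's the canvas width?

3c + 2·4 = 83 → 3c = 75 → c = 25 mm.
Total width: 2·24 + 4·25 + 3·4 = 160 mm.

160 mm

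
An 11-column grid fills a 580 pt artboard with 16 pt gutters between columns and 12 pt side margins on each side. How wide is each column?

Subtract both margins: 580 − 2·12 = 556 pt.
Subtracting 10 gutters of 16 leaves 396 for 11 columns, so c = 36 pt.

36 pt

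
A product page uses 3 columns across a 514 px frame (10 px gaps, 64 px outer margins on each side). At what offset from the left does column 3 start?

Inside the margins: 514 − 128 = 386 px.
3c + 2·10 = 386 → 3c = 366 → c = 122 px.
Before column 3: the margin + 2 columns + 2 gaps.
Offset = 64 + 2·(122 + 10) = 64 + 264 = 328 px.

328 px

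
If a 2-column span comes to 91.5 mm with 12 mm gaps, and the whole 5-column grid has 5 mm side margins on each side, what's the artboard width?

256.75 mm

91.5 − 1·12 = 79.5; ÷2 gives c = 39.75 mm.
Total width: 2·5 + 5·39.75 + 4·12 = 256.75 mm.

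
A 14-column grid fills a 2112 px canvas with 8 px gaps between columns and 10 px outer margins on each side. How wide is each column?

142 px

Content width = 2112 − 2·10 = 2092 px.
2092 − 13·8 = 1988; ÷14 gives c = 142 px.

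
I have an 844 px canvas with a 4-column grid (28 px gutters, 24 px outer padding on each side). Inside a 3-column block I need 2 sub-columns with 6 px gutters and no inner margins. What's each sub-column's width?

292 px

Subtract both margins: 844 − 2·24 = 796 px.
4c + 3·28 = 796 → 4c = 712 → c = 178 px.
3 columns plus 2 gutters: 534 + 56 = 590 px.
Subtracting 1 gutter of 6 leaves 584 for 2 columns, so d = 292 px.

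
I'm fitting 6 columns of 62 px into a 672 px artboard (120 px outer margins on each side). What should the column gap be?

12 px

Inside the margins: 672 − 240 = 432 px.
6 columns take 6·62 = 372 px; remaining 60 splits into 5 column gaps.
g = 60 / 5 = 12 px.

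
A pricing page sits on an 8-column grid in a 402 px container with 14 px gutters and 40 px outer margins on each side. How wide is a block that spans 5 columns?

Subtract both margins: 402 − 2·40 = 322 px.
322 − 7·14 = 224; ÷8 gives c = 28 px.
Span of 5: 5·28 + 4·14 = 140 + 56 = 196 px.

196 px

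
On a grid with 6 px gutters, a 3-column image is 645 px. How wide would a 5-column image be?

3c + 2·6 = 645 → 3c = 633 → c = 211 px.
5-column span = 5·211 + 4·6 = 1079 px.

1079 px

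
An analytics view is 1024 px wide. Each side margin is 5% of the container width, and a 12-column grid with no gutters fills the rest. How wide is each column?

76.8 px

Margins: 5% × 1024 = 51.2 px each, so content = 1024 − 102.4 = 921.6 px.
With no gutters, each column is 921.6/12 = 76.8 px.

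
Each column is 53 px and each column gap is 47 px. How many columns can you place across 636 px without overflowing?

6 columns

k columns need k·53 + (k−1)·47 = k·100 − 47.
k·100 − 47 ≤ 636 → k ≤ 683 / 100 ≈ 6.83, so k = 6.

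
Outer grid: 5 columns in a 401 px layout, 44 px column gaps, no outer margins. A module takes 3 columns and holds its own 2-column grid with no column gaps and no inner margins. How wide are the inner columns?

Subtracting 4 column gaps of 44 leaves 225 for 5 columns, so c = 45 px.
3-column span = 3·45 + 2·44 = 223 px.
With no column gaps, each column is 223/2 = 111.5 px.

111.5 px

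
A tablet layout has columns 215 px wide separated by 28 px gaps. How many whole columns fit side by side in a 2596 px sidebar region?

Each extra column adds 215 + 28 = 243 px.
(2596 + 28) / 243 = 10.80, so 10 columns fit.

10 columns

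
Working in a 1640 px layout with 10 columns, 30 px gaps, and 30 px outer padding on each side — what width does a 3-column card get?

453 px

Inside the margins: 1640 − 60 = 1580 px.
1580 − 9·30 = 1310; ÷10 gives c = 131 px.
Span of 3: 3·131 + 2·30 = 393 + 60 = 453 px.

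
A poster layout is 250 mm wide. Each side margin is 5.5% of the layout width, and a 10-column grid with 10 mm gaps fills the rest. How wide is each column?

250 × (1 − 2·5.5%) = 250 × 89% = 222.5 mm for the columns.
10 columns + 9 gaps: 10c + 9·10 = 222.5.
10c = 222.5 − 90 = 132.5, so c = 13.25 mm.

13.25 mm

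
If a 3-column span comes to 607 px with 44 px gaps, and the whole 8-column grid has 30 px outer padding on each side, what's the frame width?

1752 px

Subtracting 2 gaps of 44 leaves 519 for 3 columns, so c = 173 px.
Frame = 2·30 + 8·173 + 7·44 = 60 + 1384 + 308 = 1752 px.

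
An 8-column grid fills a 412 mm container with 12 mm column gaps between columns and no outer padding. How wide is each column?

Subtracting 7 column gaps of 12 leaves 328 for 8 columns, so c = 41 mm.

41 mm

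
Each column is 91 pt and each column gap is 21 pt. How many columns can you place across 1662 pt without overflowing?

15 columns

15 columns: 15·91 + 14·21 = 1659 pt ≤ 1662.
16 columns: 1771 pt > 1662. So 15.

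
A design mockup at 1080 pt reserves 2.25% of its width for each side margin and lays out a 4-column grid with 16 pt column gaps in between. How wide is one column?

245.85 pt

Margins: 2.25% × 1080 = 24.3 pt each, so content = 1080 − 48.6 = 1031.4 pt.
1031.4 − 3·16 = 983.4; ÷4 gives c = 245.85 pt.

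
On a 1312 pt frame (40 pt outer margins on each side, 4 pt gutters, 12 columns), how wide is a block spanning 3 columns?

305 pt

Subtract both margins: 1312 − 2·40 = 1232 pt.
1232 − 11·4 = 1188; ÷12 gives c = 99 pt.
3-column span = 3·99 + 2·4 = 305 pt.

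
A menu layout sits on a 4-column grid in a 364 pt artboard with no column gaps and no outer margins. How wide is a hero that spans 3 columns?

273 pt

With no column gaps, each column is 364/4 = 91 pt.
With no column gaps, 3 columns span 3·91 = 273 pt.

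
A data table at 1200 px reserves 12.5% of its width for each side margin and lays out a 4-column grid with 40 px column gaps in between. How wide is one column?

195 px

Each margin = 12.5% of 1200 = 150 px; content = 1200 − 2·150 = 900 px.
4 columns + 3 column gaps: 4c + 3·40 = 900.
4c = 900 − 120 = 780, so c = 195 px.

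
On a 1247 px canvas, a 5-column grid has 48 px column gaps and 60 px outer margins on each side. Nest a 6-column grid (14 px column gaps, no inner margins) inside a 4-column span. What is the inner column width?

Subtract both margins: 1247 − 2·60 = 1127 px.
1127 − 4·48 = 935; ÷5 gives c = 187 px.
Span of 4: 4·187 + 3·48 = 748 + 144 = 892 px.
Subtracting 5 column gaps of 14 leaves 822 for 6 columns, so d = 137 px.

137 px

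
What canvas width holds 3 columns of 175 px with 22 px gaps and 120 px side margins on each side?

Canvas = 2·120 + 3·175 + 2·22 = 240 + 525 + 44 = 809 px.

809 px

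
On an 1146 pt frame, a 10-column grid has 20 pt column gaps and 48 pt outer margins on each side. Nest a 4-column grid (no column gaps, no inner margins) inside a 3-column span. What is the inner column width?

75.25 pt

Take off 96 pt of margins, leaving 1050 pt.
10 columns + 9 column gaps: 10c + 9·20 = 1050.
10c = 1050 − 180 = 870, so c = 87 pt.
3-column span = 3·87 + 2·20 = 301 pt.
With no column gaps, each column is 301/4 = 75.25 pt.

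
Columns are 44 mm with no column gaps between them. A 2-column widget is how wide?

With no column gaps, 2 columns span 2·44 = 88 mm.

88 mm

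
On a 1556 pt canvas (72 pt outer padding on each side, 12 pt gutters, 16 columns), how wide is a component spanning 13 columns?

Take off 144 pt of margins, leaving 1412 pt.
16c + 15·12 = 1412 → 16c = 1232 → c = 77 pt.
Span of 13: 13·77 + 12·12 = 1001 + 144 = 1145 pt.

1145 pt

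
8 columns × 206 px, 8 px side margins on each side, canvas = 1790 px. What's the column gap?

18 px

Subtract both margins: 1790 − 2·8 = 1774 px.
8 columns take 8·206 = 1648 px; remaining 126 splits into 7 column gaps.
g = 126 / 7 = 18 px.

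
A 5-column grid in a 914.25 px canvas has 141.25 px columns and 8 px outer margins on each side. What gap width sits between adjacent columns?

48 px

Inside the margins: 914.25 − 16 = 898.25 px.
5 columns take 5·141.25 = 706.25 px; remaining 192 splits into 4 gaps.
g = 192 / 4 = 48 px.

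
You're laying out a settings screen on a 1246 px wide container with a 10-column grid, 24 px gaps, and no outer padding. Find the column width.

10 columns + 9 gaps: 10c + 9·24 = 1246.
10c = 1246 − 216 = 1030, so c = 103 px.

103 px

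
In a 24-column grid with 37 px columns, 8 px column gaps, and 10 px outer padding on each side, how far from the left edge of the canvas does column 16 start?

685 px

Column 16 starts at margin + 15·(column + gutter) = 10 + 15·45 = 685 px.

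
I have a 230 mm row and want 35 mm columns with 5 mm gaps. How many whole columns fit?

Each extra column adds 35 + 5 = 40 mm.
(230 + 5) / 40 = 5.88, so 5 columns fit.

5 columns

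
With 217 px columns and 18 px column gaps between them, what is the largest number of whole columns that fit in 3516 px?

15 columns

15 columns: 15·217 + 14·18 = 3507 px ≤ 3516.
16 columns: 3742 px > 3516. So 15.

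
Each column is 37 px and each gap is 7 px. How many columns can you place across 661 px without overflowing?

15 columns: 15·37 + 14·7 = 653 px ≤ 661.
16 columns: 697 px > 661. So 15.

15 columns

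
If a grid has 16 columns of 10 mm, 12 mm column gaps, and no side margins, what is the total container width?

340 mm

Total width: 16·10 + 15·12 = 340 mm.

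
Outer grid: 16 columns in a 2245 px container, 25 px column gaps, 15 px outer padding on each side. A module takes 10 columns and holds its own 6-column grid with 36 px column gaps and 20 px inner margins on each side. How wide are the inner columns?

192.5 px

Outer content = 2245 − 2·15 = 2215 px.
16 columns + 15 column gaps: 16c + 15·25 = 2215.
16c = 2215 − 375 = 1840, so c = 115 px.
10 columns plus 9 column gaps: 1150 + 225 = 1375 px.
Inner content = 1375 − 2·20 = 1335 px.
Subtracting 5 column gaps of 36 leaves 1155 for 6 columns, so d = 192.5 px.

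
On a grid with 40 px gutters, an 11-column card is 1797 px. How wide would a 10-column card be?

Subtracting 10 gutters of 40 leaves 1397 for 11 columns, so c = 127 px.
10 columns plus 9 gutters: 1270 + 360 = 1630 px.

1630 px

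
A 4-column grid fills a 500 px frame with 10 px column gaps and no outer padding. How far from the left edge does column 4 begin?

4 columns + 3 column gaps: 4c + 3·10 = 500.
4c = 500 − 30 = 470, so c = 117.5 px.
Before column 4: 3 columns + 3 column gaps.
Offset = 3·(117.5 + 10) = 3·127.5 = 382.5 px.

382.5 px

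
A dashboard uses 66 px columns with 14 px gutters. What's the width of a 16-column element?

1266 px

16-column span = 16·66 + 15·14 = 1266 px.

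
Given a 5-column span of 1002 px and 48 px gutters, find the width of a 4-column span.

792 px

5 columns + 4 gutters: 5c + 4·48 = 1002.
5c = 1002 − 192 = 810, so c = 162 px.
4-column span = 4·162 + 3·48 = 792 px.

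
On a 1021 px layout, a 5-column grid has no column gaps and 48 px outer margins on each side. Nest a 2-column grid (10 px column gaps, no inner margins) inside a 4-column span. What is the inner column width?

365 px

Take off 96 px of margins, leaving 925 px.
5c = 925 → c = 185 px.
4-column span = 4·185 = 740 px.
740 − 1·10 = 730; ÷2 gives d = 365 px.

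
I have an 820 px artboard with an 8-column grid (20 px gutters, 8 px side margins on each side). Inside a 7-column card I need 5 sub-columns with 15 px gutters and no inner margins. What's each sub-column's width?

128.2 px

Outer content = 820 − 2·8 = 804 px.
804 − 7·20 = 664; ÷8 gives c = 83 px.
7 columns plus 6 gutters: 581 + 120 = 701 px.
Subtracting 4 gutters of 15 leaves 641 for 5 columns, so d = 128.2 px.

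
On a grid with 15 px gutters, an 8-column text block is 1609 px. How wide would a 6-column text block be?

Subtracting 7 gutters of 15 leaves 1504 for 8 columns, so c = 188 px.
Span of 6: 6·188 + 5·15 = 1128 + 75 = 1203 px.

1203 px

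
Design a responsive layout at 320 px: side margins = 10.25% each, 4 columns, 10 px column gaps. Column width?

Each margin = 10.25% of 320 = 32.8 px; content = 320 − 2·32.8 = 254.4 px.
Subtracting 3 column gaps of 10 leaves 224.4 for 4 columns, so c = 56.1 px.

56.1 px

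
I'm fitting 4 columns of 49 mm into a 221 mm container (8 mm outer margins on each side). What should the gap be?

3 mm

Inside the margins: 221 − 16 = 205 mm.
Columns use 196 mm, leaving 9 mm across 3 gaps = 3 mm each.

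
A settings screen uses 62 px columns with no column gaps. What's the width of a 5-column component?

310 px

5-column span = 5·62 = 310 px.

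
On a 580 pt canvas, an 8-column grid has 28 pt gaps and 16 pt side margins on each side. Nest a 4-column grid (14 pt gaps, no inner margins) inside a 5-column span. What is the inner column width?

Take off 32 pt of margins, leaving 548 pt.
8 columns + 7 gaps: 8c + 7·28 = 548.
8c = 548 − 196 = 352, so c = 44 pt.
Span of 5: 5·44 + 4·28 = 220 + 112 = 332 pt.
332 − 3·14 = 290; ÷4 gives d = 72.5 pt.

72.5 pt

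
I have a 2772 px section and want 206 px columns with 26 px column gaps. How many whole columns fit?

k columns need k·206 + (k−1)·26 = k·232 − 26.
k·232 − 26 ≤ 2772 → k ≤ 2798 / 232 ≈ 12.06, so k = 12.

12 columns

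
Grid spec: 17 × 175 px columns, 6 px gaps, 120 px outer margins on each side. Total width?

3311 px

Canvas = 2·120 + 17·175 + 16·6 = 240 + 2975 + 96 = 3311 px.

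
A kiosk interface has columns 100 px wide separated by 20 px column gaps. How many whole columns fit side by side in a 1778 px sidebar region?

14 columns

14 columns: 14·100 + 13·20 = 1660 px ≤ 1778.
15 columns: 1780 px > 1778. So 14.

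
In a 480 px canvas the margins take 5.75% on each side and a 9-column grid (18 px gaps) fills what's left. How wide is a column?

31.2 px

480 × (1 − 2·5.75%) = 480 × 88.5% = 424.8 px for the columns.
424.8 − 8·18 = 280.8; ÷9 gives c = 31.2 px.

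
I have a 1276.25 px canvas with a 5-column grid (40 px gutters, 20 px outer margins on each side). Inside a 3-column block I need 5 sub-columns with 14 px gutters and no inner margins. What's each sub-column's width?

Outer content = 1276.25 − 2·20 = 1236.25 px.
5 columns + 4 gutters: 5c + 4·40 = 1236.25.
5c = 1236.25 − 160 = 1076.25, so c = 215.25 px.
3-column span = 3·215.25 + 2·40 = 725.75 px.
725.75 − 4·14 = 669.75; ÷5 gives d = 133.95 px.

133.95 px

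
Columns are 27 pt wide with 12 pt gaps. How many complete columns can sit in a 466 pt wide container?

12 columns: 12·27 + 11·12 = 456 pt ≤ 466.
13 columns: 495 pt > 466. So 12.

12 columns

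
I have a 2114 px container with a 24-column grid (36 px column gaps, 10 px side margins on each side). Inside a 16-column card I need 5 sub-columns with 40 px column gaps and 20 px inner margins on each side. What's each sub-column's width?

Take off 20 px of margins, leaving 2094 px.
Subtracting 23 column gaps of 36 leaves 1266 for 24 columns, so c = 52.75 px.
16-column span = 16·52.75 + 15·36 = 1384 px.
Inner content = 1384 − 2·20 = 1344 px.
Subtracting 4 column gaps of 40 leaves 1184 for 5 columns, so d = 236.8 px.

236.8 px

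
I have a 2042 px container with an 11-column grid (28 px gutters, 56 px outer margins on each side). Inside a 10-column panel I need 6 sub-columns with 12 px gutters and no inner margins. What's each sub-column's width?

282 px

Take off 112 px of margins, leaving 1930 px.
Subtracting 10 gutters of 28 leaves 1650 for 11 columns, so c = 150 px.
10-column span = 10·150 + 9·28 = 1752 px.
Subtracting 5 gutters of 12 leaves 1692 for 6 columns, so d = 282 px.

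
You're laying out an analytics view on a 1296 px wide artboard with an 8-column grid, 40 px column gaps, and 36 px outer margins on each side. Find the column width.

118 px

Subtract both margins: 1296 − 2·36 = 1224 px.
1224 − 7·40 = 944; ÷8 gives c = 118 px.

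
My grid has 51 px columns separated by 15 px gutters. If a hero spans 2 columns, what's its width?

2-column span = 2·51 + 1·15 = 117 px.

117 px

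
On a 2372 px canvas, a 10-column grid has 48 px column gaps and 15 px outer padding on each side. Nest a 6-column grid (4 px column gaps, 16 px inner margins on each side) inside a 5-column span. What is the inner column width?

Inside the margins: 2372 − 30 = 2342 px.
2342 − 9·48 = 1910; ÷10 gives c = 191 px.
5-column span = 5·191 + 4·48 = 1147 px.
Inner content = 1147 − 2·16 = 1115 px.
6d + 5·4 = 1115 → 6d = 1095 → d = 182.5 px.

182.5 px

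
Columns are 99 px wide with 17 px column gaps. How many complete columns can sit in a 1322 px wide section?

Each extra column adds 99 + 17 = 116 px.
(1322 + 17) / 116 = 11.54, so 11 columns fit.

11 columns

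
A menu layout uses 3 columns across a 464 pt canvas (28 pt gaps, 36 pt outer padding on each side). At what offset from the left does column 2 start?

Take off 72 pt of margins, leaving 392 pt.
Subtracting 2 gaps of 28 leaves 336 for 3 columns, so c = 112 pt.
Before column 2: the margin + 1 column + 1 gap.
Offset = 36 + 1·(112 + 28) = 36 + 140 = 176 pt.

176 pt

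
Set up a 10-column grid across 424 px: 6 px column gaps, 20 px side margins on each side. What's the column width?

33 px

Take off 40 px of margins, leaving 384 px.
384 − 9·6 = 330; ÷10 gives c = 33 px.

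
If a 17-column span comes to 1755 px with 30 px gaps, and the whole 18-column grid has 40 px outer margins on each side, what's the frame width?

17c + 16·30 = 1755 → 17c = 1275 → c = 75 px.
Frame = 2·40 + 18·75 + 17·30 = 80 + 1350 + 510 = 1940 px.

1940 px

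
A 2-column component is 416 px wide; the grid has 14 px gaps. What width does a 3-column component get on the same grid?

Subtracting 1 gap of 14 leaves 402 for 2 columns, so c = 201 px.
Span of 3: 3·201 + 2·14 = 603 + 28 = 631 px.

631 px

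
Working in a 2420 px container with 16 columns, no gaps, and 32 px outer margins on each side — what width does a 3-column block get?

Inside the margins: 2420 − 64 = 2356 px.
With no gaps, each column is 2356/16 = 147.25 px.
3-column span = 3·147.25 = 441.75 px.

441.75 px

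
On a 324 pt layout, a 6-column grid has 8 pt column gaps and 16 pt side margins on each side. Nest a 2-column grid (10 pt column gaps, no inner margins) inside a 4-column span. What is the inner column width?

Inside the margins: 324 − 32 = 292 pt.
Subtracting 5 column gaps of 8 leaves 252 for 6 columns, so c = 42 pt.
4-column span = 4·42 + 3·8 = 192 pt.
2 columns + 1 column gap: 2d + 1·10 = 192.
2d = 192 − 10 = 182, so d = 91 pt.

91 pt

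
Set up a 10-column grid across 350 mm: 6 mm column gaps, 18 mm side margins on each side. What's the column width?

26 mm

Inside the margins: 350 − 36 = 314 mm.
314 − 9·6 = 260; ÷10 gives c = 26 mm.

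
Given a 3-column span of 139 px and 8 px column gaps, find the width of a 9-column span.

3 columns + 2 column gaps: 3c + 2·8 = 139.
3c = 139 − 16 = 123, so c = 41 px.
9-column span = 9·41 + 8·8 = 433 px.

433 px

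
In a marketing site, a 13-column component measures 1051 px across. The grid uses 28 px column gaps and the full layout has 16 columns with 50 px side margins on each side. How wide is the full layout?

13 columns + 12 column gaps: 13c + 12·28 = 1051.
13c = 1051 − 336 = 715, so c = 55 px.
Layout = 2·50 + 16·55 + 15·28 = 100 + 880 + 420 = 1400 px.

1400 px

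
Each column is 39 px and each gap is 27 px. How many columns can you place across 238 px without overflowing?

4 columns

Each extra column adds 39 + 27 = 66 px.
(238 + 27) / 66 = 4.02, so 4 columns fit.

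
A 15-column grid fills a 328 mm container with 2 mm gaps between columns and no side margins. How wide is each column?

20 mm

15 columns + 14 gaps: 15c + 14·2 = 328.
15c = 328 − 28 = 300, so c = 20 mm.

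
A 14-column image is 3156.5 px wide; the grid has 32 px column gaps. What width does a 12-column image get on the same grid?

2701 px

14 columns + 13 column gaps: 14c + 13·32 = 3156.5.
14c = 3156.5 − 416 = 2740.5, so c = 195.75 px.
Span of 12: 12·195.75 + 11·32 = 2349 + 352 = 2701 px.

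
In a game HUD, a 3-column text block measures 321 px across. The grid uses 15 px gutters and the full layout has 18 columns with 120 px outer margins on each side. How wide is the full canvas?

3 columns + 2 gutters: 3c + 2·15 = 321.
3c = 321 − 30 = 291, so c = 97 px.
Adding margins, columns and gutters: 240 + 1746 + 255 = 2241 px.

2241 px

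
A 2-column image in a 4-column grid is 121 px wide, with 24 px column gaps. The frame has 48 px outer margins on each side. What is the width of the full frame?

362 px

2 columns + 1 column gap: 2c + 1·24 = 121.
2c = 121 − 24 = 97, so c = 48.5 px.
Adding margins, columns and gutters: 96 + 194 + 72 = 362 px.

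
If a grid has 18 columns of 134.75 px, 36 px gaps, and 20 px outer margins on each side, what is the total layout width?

Total width: 2·20 + 18·134.75 + 17·36 = 3077.5 px.

3077.5 px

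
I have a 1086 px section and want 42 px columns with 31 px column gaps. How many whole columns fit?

Each extra column adds 42 + 31 = 73 px.
(1086 + 31) / 73 = 15.30, so 15 columns fit.

15 columns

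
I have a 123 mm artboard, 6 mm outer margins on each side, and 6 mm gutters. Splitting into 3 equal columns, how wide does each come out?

Subtract both margins: 123 − 2·6 = 111 mm.
111 − 2·6 = 99; ÷3 gives c = 33 mm.

33 mm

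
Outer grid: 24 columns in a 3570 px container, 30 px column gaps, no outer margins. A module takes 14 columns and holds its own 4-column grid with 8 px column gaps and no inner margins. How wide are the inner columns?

511.5 px

24c + 23·30 = 3570 → 24c = 2880 → c = 120 px.
14 columns plus 13 column gaps: 1680 + 390 = 2070 px.
4 columns + 3 column gaps: 4d + 3·8 = 2070.
4d = 2070 − 24 = 2046, so d = 511.5 px.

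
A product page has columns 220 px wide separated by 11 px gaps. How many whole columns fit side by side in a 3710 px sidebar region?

16 columns

k columns need k·220 + (k−1)·11 = k·231 − 11.
k·231 − 11 ≤ 3710 → k ≤ 3721 / 231 ≈ 16.11, so k = 16.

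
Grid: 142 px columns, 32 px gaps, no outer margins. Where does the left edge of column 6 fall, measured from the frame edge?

Each column+gutter stride is 174 px; with no margin, 5 of them is 870 px.

870 px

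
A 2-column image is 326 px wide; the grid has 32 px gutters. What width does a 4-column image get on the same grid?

684 px

326 − 1·32 = 294; ÷2 gives c = 147 px.
Span of 4: 4·147 + 3·32 = 588 + 96 = 684 px.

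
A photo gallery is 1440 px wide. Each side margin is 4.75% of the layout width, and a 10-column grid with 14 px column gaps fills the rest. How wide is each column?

117.72 px

1440 × (1 − 2·4.75%) = 1440 × 90.5% = 1303.2 px for the columns.
Subtracting 9 column gaps of 14 leaves 1177.2 for 10 columns, so c = 117.72 px.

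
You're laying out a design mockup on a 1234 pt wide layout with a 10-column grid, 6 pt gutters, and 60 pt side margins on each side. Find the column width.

Subtract both margins: 1234 − 2·60 = 1114 pt.
10c + 9·6 = 1114 → 10c = 1060 → c = 106 pt.

106 pt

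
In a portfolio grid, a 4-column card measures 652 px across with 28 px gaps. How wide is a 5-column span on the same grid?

4 columns + 3 gaps: 4c + 3·28 = 652.
4c = 652 − 84 = 568, so c = 142 px.
5-column span = 5·142 + 4·28 = 822 px.

822 px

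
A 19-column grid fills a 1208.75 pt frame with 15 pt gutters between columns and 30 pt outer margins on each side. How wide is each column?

46.25 pt

Content width = 1208.75 − 2·30 = 1148.75 pt.
1148.75 − 18·15 = 878.75; ÷19 gives c = 46.25 pt.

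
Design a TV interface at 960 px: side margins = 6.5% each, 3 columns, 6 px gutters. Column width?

Margins: 6.5% × 960 = 62.4 px each, so content = 960 − 124.8 = 835.2 px.
3 columns + 2 gutters: 3c + 2·6 = 835.2.
3c = 835.2 − 12 = 823.2, so c = 274.4 px.

274.4 px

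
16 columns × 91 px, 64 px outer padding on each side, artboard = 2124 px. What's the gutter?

Subtract both margins: 2124 − 2·64 = 1996 px.
Columns use 1456 px, leaving 540 px across 15 gutters = 36 px each.

36 px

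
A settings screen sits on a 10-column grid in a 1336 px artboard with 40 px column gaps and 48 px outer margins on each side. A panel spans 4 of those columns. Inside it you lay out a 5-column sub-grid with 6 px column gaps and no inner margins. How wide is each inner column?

89.6 px

Take off 96 px of margins, leaving 1240 px.
1240 − 9·40 = 880; ÷10 gives c = 88 px.
Span of 4: 4·88 + 3·40 = 352 + 120 = 472 px.
Subtracting 4 column gaps of 6 leaves 448 for 5 columns, so d = 89.6 px.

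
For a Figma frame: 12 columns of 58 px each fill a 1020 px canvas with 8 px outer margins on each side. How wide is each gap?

28 px

Take off 16 px of margins, leaving 1004 px.
Columns use 696 px, leaving 308 px across 11 gaps = 28 px each.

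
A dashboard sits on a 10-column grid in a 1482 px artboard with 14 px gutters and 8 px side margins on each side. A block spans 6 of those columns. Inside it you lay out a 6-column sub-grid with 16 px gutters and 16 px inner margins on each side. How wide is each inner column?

Take off 16 px of margins, leaving 1466 px.
Subtracting 9 gutters of 14 leaves 1340 for 10 columns, so c = 134 px.
6 columns plus 5 gutters: 804 + 70 = 874 px.
Inner content = 874 − 2·16 = 842 px.
6 columns + 5 gutters: 6d + 5·16 = 842.
6d = 842 − 80 = 762, so d = 127 px.

127 px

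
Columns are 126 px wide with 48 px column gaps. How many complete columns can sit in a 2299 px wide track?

Each extra column adds 126 + 48 = 174 px.
(2299 + 48) / 174 = 13.49, so 13 columns fit.

13 columns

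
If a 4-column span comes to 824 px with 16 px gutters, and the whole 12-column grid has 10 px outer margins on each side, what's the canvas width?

2524 px

4 columns + 3 gutters: 4c + 3·16 = 824.
4c = 824 − 48 = 776, so c = 194 px.
Adding margins, columns and gutters: 20 + 2328 + 176 = 2524 px.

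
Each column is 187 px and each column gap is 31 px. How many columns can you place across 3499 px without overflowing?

16 columns: 16·187 + 15·31 = 3457 px ≤ 3499.
17 columns: 3675 px > 3499. So 16.

16 columns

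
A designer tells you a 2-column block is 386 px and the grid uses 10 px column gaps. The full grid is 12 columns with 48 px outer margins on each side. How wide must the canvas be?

386 − 1·10 = 376; ÷2 gives c = 188 px.
Adding margins, columns and gutters: 96 + 2256 + 110 = 2462 px.

2462 px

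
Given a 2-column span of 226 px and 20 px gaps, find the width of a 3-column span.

226 − 1·20 = 206; ÷2 gives c = 103 px.
3 columns plus 2 gaps: 309 + 40 = 349 px.

349 px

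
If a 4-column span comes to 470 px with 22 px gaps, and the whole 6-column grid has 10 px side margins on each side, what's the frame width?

736 px

470 − 3·22 = 404; ÷4 gives c = 101 px.
Frame = 2·10 + 6·101 + 5·22 = 20 + 606 + 110 = 736 px.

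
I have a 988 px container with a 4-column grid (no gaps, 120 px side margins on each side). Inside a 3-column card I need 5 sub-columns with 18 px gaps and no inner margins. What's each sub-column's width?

Take off 240 px of margins, leaving 748 px.
748 / 4 = 187 px per column.
With no gaps, 3 columns span 3·187 = 561 px.
5d + 4·18 = 561 → 5d = 489 → d = 97.8 px.

97.8 px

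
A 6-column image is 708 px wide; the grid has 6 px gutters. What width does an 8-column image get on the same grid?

6c + 5·6 = 708 → 6c = 678 → c = 113 px.
8-column span = 8·113 + 7·6 = 946 px.

946 px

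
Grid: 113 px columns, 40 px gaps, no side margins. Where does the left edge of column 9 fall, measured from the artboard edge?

Before column 9: 8 columns + 8 gaps.
Offset = 8·(113 + 40) = 8·153 = 1224 px.

1224 px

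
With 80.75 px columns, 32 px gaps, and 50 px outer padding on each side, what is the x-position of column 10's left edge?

1064.75 px

Each column+gutter stride is 112.75 px; 9 of them past the 50 px margin is 50 + 1014.75 = 1064.75 px.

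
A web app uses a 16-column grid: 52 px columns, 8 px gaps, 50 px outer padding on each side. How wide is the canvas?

1052 px

Total width: 2·50 + 16·52 + 15·8 = 1052 px.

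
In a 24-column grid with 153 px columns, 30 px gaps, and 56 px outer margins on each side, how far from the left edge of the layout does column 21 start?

Before column 21: the margin + 20 columns + 20 gaps.
Offset = 56 + 20·(153 + 30) = 56 + 3660 = 3716 px.

3716 px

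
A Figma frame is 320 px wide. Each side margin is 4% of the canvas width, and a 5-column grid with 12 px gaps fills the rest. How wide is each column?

49.28 px

Each margin = 4% of 320 = 12.8 px; content = 320 − 2·12.8 = 294.4 px.
294.4 − 4·12 = 246.4; ÷5 gives c = 49.28 px.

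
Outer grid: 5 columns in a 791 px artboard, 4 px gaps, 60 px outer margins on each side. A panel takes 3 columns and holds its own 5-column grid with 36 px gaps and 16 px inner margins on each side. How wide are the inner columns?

Take off 120 px of margins, leaving 671 px.
671 − 4·4 = 655; ÷5 gives c = 131 px.
3-column span = 3·131 + 2·4 = 401 px.
Inner content = 401 − 2·16 = 369 px.
369 − 4·36 = 225; ÷5 gives d = 45 px.

45 px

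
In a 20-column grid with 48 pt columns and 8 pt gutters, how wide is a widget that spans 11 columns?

608 pt

11-column span = 11·48 + 10·8 = 608 pt.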